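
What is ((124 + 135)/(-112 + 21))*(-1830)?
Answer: 67710/13 ≈ 5208.5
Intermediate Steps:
((124 + 135)/(-112 + 21))*(-1830) = (259/(-91))*(-1830) = (259*(-1/91))*(-1830) = -37/13*(-1830) = 67710/13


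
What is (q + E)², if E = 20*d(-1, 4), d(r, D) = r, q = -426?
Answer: 198916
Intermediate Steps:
E = -20 (E = 20*(-1) = -20)
(q + E)² = (-426 - 20)² = (-446)² = 198916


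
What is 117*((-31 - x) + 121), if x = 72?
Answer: 2106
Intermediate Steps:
117*((-31 - x) + 121) = 117*((-31 - 1*72) + 121) = 117*((-31 - 72) + 121) = 117*(-103 + 121) = 117*18 = 2106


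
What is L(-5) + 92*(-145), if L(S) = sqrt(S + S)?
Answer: -13340 + I*sqrt(10) ≈ -13340.0 + 3.1623*I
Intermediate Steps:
L(S) = sqrt(2)*sqrt(S) (L(S) = sqrt(2*S) = sqrt(2)*sqrt(S))
L(-5) + 92*(-145) = sqrt(2)*sqrt(-5) + 92*(-145) = sqrt(2)*(I*sqrt(5)) - 13340 = I*sqrt(10) - 13340 = -13340 + I*sqrt(10)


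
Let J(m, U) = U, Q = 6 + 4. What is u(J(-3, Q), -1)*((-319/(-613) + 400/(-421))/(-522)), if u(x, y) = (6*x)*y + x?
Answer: -924175/22452351 ≈ -0.041162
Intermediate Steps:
Q = 10
u(x, y) = x + 6*x*y (u(x, y) = 6*x*y + x = x + 6*x*y)
u(J(-3, Q), -1)*((-319/(-613) + 400/(-421))/(-522)) = (10*(1 + 6*(-1)))*((-319/(-613) + 400/(-421))/(-522)) = (10*(1 - 6))*((-319*(-1/613) + 400*(-1/421))*(-1/522)) = (10*(-5))*((319/613 - 400/421)*(-1/522)) = -(-5545050)*(-1)/(258073*522) = -50*36967/44904702 = -924175/22452351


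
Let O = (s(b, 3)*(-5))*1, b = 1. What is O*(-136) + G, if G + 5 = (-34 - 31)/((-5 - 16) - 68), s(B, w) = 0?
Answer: -380/89 ≈ -4.2697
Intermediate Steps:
O = 0 (O = (0*(-5))*1 = 0*1 = 0)
G = -380/89 (G = -5 + (-34 - 31)/((-5 - 16) - 68) = -5 - 65/(-21 - 68) = -5 - 65/(-89) = -5 - 65*(-1/89) = -5 + 65/89 = -380/89 ≈ -4.2697)
O*(-136) + G = 0*(-136) - 380/89 = 0 - 380/89 = -380/89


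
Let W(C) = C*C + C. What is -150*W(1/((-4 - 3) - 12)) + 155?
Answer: 58655/361 ≈ 162.48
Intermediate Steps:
W(C) = C + C² (W(C) = C² + C = C + C²)
-150*W(1/((-4 - 3) - 12)) + 155 = -150*(1 + 1/((-4 - 3) - 12))/((-4 - 3) - 12) + 155 = -150*(1 + 1/(-7 - 12))/(-7 - 12) + 155 = -150*(1 + 1/(-19))/(-19) + 155 = -(-150)*(1 - 1/19)/19 + 155 = -(-150)*18/(19*19) + 155 = -150*(-18/361) + 155 = 2700/361 + 155 = 58655/361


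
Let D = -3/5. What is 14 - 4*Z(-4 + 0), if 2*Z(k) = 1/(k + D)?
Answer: 332/23 ≈ 14.435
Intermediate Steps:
D = -3/5 (D = -3*1/5 = -3/5 ≈ -0.60000)
Z(k) = 1/(2*(-3/5 + k)) (Z(k) = 1/(2*(k - 3/5)) = 1/(2*(-3/5 + k)))
14 - 4*Z(-4 + 0) = 14 - 10/(-3 + 5*(-4 + 0)) = 14 - 10/(-3 + 5*(-4)) = 14 - 10/(-3 - 20) = 14 - 10/(-23) = 14 - 10*(-1)/23 = 14 - 4*(-5/46) = 14 + 10/23 = 332/23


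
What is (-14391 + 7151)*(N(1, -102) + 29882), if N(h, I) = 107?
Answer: -217120360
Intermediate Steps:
(-14391 + 7151)*(N(1, -102) + 29882) = (-14391 + 7151)*(107 + 29882) = -7240*29989 = -217120360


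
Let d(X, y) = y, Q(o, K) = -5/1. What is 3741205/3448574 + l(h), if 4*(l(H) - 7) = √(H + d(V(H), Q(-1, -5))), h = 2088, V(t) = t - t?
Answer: 27881223/3448574 + √2083/4 ≈ 19.495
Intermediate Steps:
Q(o, K) = -5 (Q(o, K) = -5*1 = -5)
V(t) = 0
l(H) = 7 + √(-5 + H)/4 (l(H) = 7 + √(H - 5)/4 = 7 + √(-5 + H)/4)
3741205/3448574 + l(h) = 3741205/3448574 + (7 + √(-5 + 2088)/4) = 3741205*(1/3448574) + (7 + √2083/4) = 3741205/3448574 + (7 + √2083/4) = 27881223/3448574 + √2083/4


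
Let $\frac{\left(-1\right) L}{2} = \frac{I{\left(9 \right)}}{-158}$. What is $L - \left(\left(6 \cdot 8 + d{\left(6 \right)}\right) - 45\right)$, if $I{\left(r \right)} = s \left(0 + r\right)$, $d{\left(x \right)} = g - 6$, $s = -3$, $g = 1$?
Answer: $\frac{131}{79} \approx 1.6582$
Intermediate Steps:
$d{\left(x \right)} = -5$ ($d{\left(x \right)} = 1 - 6 = -5$)
$I{\left(r \right)} = - 3 r$ ($I{\left(r \right)} = - 3 \left(0 + r\right) = - 3 r$)
$L = - \frac{27}{79}$ ($L = - 2 \frac{\left(-3\right) 9}{-158} = - 2 \left(\left(-27\right) \left(- \frac{1}{158}\right)\right) = \left(-2\right) \frac{27}{158} = - \frac{27}{79} \approx -0.34177$)
$L - \left(\left(6 \cdot 8 + d{\left(6 \right)}\right) - 45\right) = - \frac{27}{79} - \left(\left(6 \cdot 8 - 5\right) - 45\right) = - \frac{27}{79} - \left(\left(48 - 5\right) - 45\right) = - \frac{27}{79} - \left(43 - 45\right) = - \frac{27}{79} - -2 = - \frac{27}{79} + 2 = \frac{131}{79}$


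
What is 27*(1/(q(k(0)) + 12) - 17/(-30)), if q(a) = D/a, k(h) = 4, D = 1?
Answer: 8577/490 ≈ 17.504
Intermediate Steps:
q(a) = 1/a
27*(1/(q(k(0)) + 12) - 17/(-30)) = 27*(1/(1/4 + 12) - 17/(-30)) = 27*(1/(¼ + 12) - 17*(-1/30)) = 27*(1/(49/4) + 17/30) = 27*(4/49 + 17/30) = 27*(953/1470) = 8577/490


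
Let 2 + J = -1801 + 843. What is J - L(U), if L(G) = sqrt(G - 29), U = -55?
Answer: -960 - 2*I*sqrt(21) ≈ -960.0 - 9.1651*I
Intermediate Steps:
J = -960 (J = -2 + (-1801 + 843) = -2 - 958 = -960)
L(G) = sqrt(-29 + G)
J - L(U) = -960 - sqrt(-29 - 55) = -960 - sqrt(-84) = -960 - 2*I*sqrt(21)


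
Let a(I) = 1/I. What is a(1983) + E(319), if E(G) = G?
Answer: 632578/1983 ≈ 319.00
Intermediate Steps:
a(1983) + E(319) = 1/1983 + 319 = 632578/1983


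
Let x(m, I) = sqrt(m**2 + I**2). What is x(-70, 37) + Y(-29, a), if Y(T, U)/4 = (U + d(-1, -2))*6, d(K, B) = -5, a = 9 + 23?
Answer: 648 + sqrt(6269) ≈ 727.18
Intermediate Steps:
a = 32
Y(T, U) = -120 + 24*U (Y(T, U) = 4*((U - 5)*6) = 4*((-5 + U)*6) = 4*(-30 + 6*U) = -120 + 24*U)
x(m, I) = sqrt(I**2 + m**2)
x(-70, 37) + Y(-29, a) = sqrt(37**2 + (-70)**2) + (-120 + 24*32) = sqrt(1369 + 4900) + (-120 + 768) = sqrt(6269) + 648 = 648 + sqrt(6269)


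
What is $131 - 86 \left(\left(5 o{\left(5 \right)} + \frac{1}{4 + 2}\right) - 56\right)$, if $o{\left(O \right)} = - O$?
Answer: $\frac{21248}{3} \approx 7082.7$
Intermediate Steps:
$131 - 86 \left(\left(5 o{\left(5 \right)} + \frac{1}{4 + 2}\right) - 56\right) = 131 - 86 \left(\left(5 \left(\left(-1\right) 5\right) + \frac{1}{4 + 2}\right) - 56\right) = 131 - 86 \left(\left(5 \left(-5\right) + \frac{1}{6}\right) - 56\right) = 131 - 86 \left(\left(-25 + \frac{1}{6}\right) - 56\right) = 131 - 86 \left(- \frac{149}{6} - 56\right) = 131 - - \frac{20855}{3} = 131 + \frac{20855}{3} = \frac{21248}{3}$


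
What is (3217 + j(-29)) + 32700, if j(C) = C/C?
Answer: 35918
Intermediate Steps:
j(C) = 1
(3217 + j(-29)) + 32700 = (3217 + 1) + 32700 = 3218 + 32700 = 35918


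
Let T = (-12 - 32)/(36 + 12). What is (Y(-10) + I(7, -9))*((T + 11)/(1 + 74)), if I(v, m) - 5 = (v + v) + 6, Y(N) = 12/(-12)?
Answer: 242/75 ≈ 3.2267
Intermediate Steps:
Y(N) = -1 (Y(N) = 12*(-1/12) = -1)
I(v, m) = 11 + 2*v (I(v, m) = 5 + ((v + v) + 6) = 5 + (2*v + 6) = 5 + (6 + 2*v) = 11 + 2*v)
T = -11/12 (T = -44/48 = -44*1/48 = -11/12 ≈ -0.91667)
(Y(-10) + I(7, -9))*((T + 11)/(1 + 74)) = (-1 + (11 + 2*7))*((-11/12 + 11)/(1 + 74)) = (-1 + (11 + 14))*((121/12)/75) = (-1 + 25)*((121/12)*(1/75)) = 24*(121/900) = 242/75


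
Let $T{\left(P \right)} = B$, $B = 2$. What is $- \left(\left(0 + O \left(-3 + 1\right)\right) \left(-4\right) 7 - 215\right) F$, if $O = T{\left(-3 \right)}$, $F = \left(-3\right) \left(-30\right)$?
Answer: $9270$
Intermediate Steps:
$F = 90$
$T{\left(P \right)} = 2$
$O = 2$
$- \left(\left(0 + O \left(-3 + 1\right)\right) \left(-4\right) 7 - 215\right) F = - \left(\left(0 + 2 \left(-3 + 1\right)\right) \left(-4\right) 7 - 215\right) 90 = - \left(\left(0 + 2 \left(-2\right)\right) \left(-4\right) 7 - 215\right) 90 = - \left(\left(0 - 4\right) \left(-4\right) 7 - 215\right) 90 = - \left(\left(-4\right) \left(-4\right) 7 - 215\right) 90 = - \left(16 \cdot 7 - 215\right) 90 = - \left(112 - 215\right) 90 = - \left(-103\right) 90 = \left(-1\right) \left(-9270\right) = 9270$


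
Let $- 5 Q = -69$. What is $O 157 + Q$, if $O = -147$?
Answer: $- \frac{115326}{5} \approx -23065.0$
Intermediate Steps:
$Q = \frac{69}{5}$ ($Q = \left(- \frac{1}{5}\right) \left(-69\right) = \frac{69}{5} \approx 13.8$)
$O 157 + Q = \left(-147\right) 157 + \frac{69}{5} = -23079 + \frac{69}{5} = - \frac{115326}{5}$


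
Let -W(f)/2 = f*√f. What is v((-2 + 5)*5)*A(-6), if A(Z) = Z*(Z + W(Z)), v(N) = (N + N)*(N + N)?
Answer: 32400 - 64800*I*√6 ≈ 32400.0 - 1.5873e+5*I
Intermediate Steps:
W(f) = -2*f^(3/2) (W(f) = -2*f*√f = -2*f^(3/2))
v(N) = 4*N² (v(N) = (2*N)*(2*N) = 4*N²)
A(Z) = Z*(Z - 2*Z^(3/2))
v((-2 + 5)*5)*A(-6) = (4*((-2 + 5)*5)²)*((-6)² - 72*I*√6) = (4*(3*5)²)*(36 - 72*I*√6) = (4*15²)*(36 - 72*I*√6) = (4*225)*(36 - 72*I*√6) = 900*(36 - 72*I*√6) = 32400 - 64800*I*√6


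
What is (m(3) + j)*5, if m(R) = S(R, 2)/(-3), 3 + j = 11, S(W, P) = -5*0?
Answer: 40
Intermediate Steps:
S(W, P) = 0
j = 8 (j = -3 + 11 = 8)
m(R) = 0 (m(R) = 0/(-3) = 0*(-1/3) = 0)
(m(3) + j)*5 = (0 + 8)*5 = 8*5 = 40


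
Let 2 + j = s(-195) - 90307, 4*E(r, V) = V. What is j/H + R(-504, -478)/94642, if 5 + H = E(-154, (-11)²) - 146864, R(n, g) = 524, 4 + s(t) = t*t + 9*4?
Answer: 10044354578/27794225955 ≈ 0.36138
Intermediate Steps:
E(r, V) = V/4
s(t) = 32 + t² (s(t) = -4 + (t*t + 9*4) = -4 + (t² + 36) = -4 + (36 + t²) = 32 + t²)
j = -52252 (j = -2 + ((32 + (-195)²) - 90307) = -2 + ((32 + 38025) - 90307) = -2 + (38057 - 90307) = -2 - 52250 = -52252)
H = -587355/4 (H = -5 + ((¼)*(-11)² - 146864) = -5 + ((¼)*121 - 146864) = -5 + (121/4 - 146864) = -5 - 587335/4 = -587355/4 ≈ -1.4684e+5)
j/H + R(-504, -478)/94642 = -52252/(-587355/4) + 524/94642 = -52252*(-4/587355) + 524*(1/94642) = 209008/587355 + 262/47321 = 10044354578/27794225955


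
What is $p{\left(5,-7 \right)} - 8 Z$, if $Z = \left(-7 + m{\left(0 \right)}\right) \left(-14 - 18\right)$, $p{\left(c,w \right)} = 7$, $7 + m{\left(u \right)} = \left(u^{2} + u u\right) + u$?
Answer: $-3577$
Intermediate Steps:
$m{\left(u \right)} = -7 + u + 2 u^{2}$ ($m{\left(u \right)} = -7 + \left(\left(u^{2} + u u\right) + u\right) = -7 + \left(\left(u^{2} + u^{2}\right) + u\right) = -7 + \left(2 u^{2} + u\right) = -7 + \left(u + 2 u^{2}\right) = -7 + u + 2 u^{2}$)
$Z = 448$ ($Z = \left(-7 + \left(-7 + 0 + 2 \cdot 0^{2}\right)\right) \left(-14 - 18\right) = \left(-7 + \left(-7 + 0 + 2 \cdot 0\right)\right) \left(-32\right) = \left(-7 + \left(-7 + 0 + 0\right)\right) \left(-32\right) = \left(-7 - 7\right) \left(-32\right) = \left(-14\right) \left(-32\right) = 448$)
$p{\left(5,-7 \right)} - 8 Z = 7 - 3584 = -3577$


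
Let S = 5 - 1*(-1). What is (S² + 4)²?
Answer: 1600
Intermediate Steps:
S = 6 (S = 5 + 1 = 6)
(S² + 4)² = (6² + 4)² = (36 + 4)² = 40² = 1600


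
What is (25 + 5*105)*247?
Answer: 135850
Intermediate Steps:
(25 + 5*105)*247 = (25 + 525)*247 = 550*247 = 135850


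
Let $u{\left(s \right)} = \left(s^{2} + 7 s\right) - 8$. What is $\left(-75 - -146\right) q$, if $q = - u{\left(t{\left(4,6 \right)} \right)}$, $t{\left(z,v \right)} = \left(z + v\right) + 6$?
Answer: $-25560$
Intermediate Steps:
$t{\left(z,v \right)} = 6 + v + z$ ($t{\left(z,v \right)} = \left(v + z\right) + 6 = 6 + v + z$)
$u{\left(s \right)} = -8 + s^{2} + 7 s$
$q = -360$ ($q = - (-8 + \left(6 + 6 + 4\right)^{2} + 7 \left(6 + 6 + 4\right)) = - (-8 + 16^{2} + 7 \cdot 16) = - (-8 + 256 + 112) = \left(-1\right) 360 = -360$)
$\left(-75 - -146\right) q = \left(-75 - -146\right) \left(-360\right) = \left(-75 + 146\right) \left(-360\right) = 71 \left(-360\right) = -25560$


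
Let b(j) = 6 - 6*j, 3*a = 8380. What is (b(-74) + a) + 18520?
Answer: 65290/3 ≈ 21763.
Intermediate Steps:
a = 8380/3 (a = (1/3)*8380 = 8380/3 ≈ 2793.3)
(b(-74) + a) + 18520 = ((6 - 6*(-74)) + 8380/3) + 18520 = ((6 + 444) + 8380/3) + 18520 = (450 + 8380/3) + 18520 = 9730/3 + 18520 = 65290/3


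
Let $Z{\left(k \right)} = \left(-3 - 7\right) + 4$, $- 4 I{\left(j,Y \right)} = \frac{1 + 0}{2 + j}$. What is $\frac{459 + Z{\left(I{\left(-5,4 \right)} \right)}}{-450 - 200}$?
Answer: $- \frac{453}{650} \approx -0.69692$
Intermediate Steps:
$I{\left(j,Y \right)} = - \frac{1}{4 \left(2 + j\right)}$ ($I{\left(j,Y \right)} = - \frac{\left(1 + 0\right) \frac{1}{2 + j}}{4} = - \frac{1 \frac{1}{2 + j}}{4} = - \frac{1}{4 \left(2 + j\right)}$)
$Z{\left(k \right)} = -6$ ($Z{\left(k \right)} = -10 + 4 = -6$)
$\frac{459 + Z{\left(I{\left(-5,4 \right)} \right)}}{-450 - 200} = \frac{459 - 6}{-450 - 200} = \frac{453}{-650} = 453 \left(- \frac{1}{650}\right) = - \frac{453}{650}$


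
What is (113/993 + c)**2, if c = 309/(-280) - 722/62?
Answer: 11859982549181209/74291298177600 ≈ 159.64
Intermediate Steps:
c = -110659/8680 (c = 309*(-1/280) - 722*1/62 = -309/280 - 361/31 = -110659/8680 ≈ -12.749)
(113/993 + c)**2 = (113/993 - 110659/8680)**2 = (-108903547/8619240)**2 = 11859982549181209/74291298177600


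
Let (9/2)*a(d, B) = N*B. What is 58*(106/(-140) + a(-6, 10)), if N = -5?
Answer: -216833/315 ≈ -688.36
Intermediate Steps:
a(d, B) = -10*B/9 (a(d, B) = 2*(-5*B)/9 = -10*B/9)
58*(106/(-140) + a(-6, 10)) = 58*(106/(-140) - 10/9*10) = 58*(106*(-1/140) - 100/9) = 58*(-53/70 - 100/9) = 58*(-7477/630) = -216833/315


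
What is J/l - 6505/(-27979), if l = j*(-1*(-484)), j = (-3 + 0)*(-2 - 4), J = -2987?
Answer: -26901713/243753048 ≈ -0.11036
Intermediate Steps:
j = 18 (j = -3*(-6) = 18)
l = 8712 (l = 18*(-1*(-484)) = 18*484 = 8712)
J/l - 6505/(-27979) = -2987/8712 - 6505/(-27979) = -2987*1/8712 - 6505*(-1/27979) = -2987/8712 + 6505/27979 = -26901713/243753048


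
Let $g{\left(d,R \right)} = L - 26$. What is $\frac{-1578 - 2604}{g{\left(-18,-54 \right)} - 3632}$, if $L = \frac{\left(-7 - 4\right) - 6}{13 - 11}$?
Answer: $\frac{8364}{7333} \approx 1.1406$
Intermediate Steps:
$L = - \frac{17}{2}$ ($L = \frac{\left(-7 - 4\right) - 6}{2} = \left(-11 - 6\right) \frac{1}{2} = \left(-17\right) \frac{1}{2} = - \frac{17}{2} \approx -8.5$)
$g{\left(d,R \right)} = - \frac{69}{2}$ ($g{\left(d,R \right)} = - \frac{17}{2} - 26 = - \frac{69}{2}$)
$\frac{-1578 - 2604}{g{\left(-18,-54 \right)} - 3632} = \frac{-1578 - 2604}{- \frac{69}{2} - 3632} = - \frac{4182}{- \frac{7333}{2}} = \left(-4182\right) \left(- \frac{2}{7333}\right) = \frac{8364}{7333}$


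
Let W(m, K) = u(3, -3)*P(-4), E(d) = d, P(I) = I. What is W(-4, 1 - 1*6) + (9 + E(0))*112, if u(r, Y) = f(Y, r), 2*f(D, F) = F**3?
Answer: 954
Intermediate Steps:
f(D, F) = F**3/2
u(r, Y) = r**3/2
W(m, K) = -54 (W(m, K) = ((1/2)*3**3)*(-4) = ((1/2)*27)*(-4) = (27/2)*(-4) = -54)
W(-4, 1 - 1*6) + (9 + E(0))*112 = -54 + (9 + 0)*112 = -54 + 9*112 = -54 + 1008 = 954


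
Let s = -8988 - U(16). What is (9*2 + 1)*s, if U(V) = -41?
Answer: -169993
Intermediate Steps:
s = -8947 (s = -8988 - 1*(-41) = -8988 + 41 = -8947)
(9*2 + 1)*s = (9*2 + 1)*(-8947) = (18 + 1)*(-8947) = 19*(-8947) = -169993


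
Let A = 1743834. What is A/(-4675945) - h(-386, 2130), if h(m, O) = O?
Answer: -9961506684/4675945 ≈ -2130.4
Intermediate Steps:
A/(-4675945) - h(-386, 2130) = 1743834/(-4675945) - 1*2130 = 1743834*(-1/4675945) - 2130 = -1743834/4675945 - 2130 = -9961506684/4675945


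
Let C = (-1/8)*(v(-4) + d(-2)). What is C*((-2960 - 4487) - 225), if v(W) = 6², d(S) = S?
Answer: 32606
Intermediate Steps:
v(W) = 36
C = -17/4 (C = (-1/8)*(36 - 2) = -1*⅛*34 = -⅛*34 = -17/4 ≈ -4.2500)
C*((-2960 - 4487) - 225) = -17*((-2960 - 4487) - 225)/4 = -17*(-7447 - 225)/4 = -17/4*(-7672) = 32606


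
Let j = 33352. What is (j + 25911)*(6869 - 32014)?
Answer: -1490168135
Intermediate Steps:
(j + 25911)*(6869 - 32014) = (33352 + 25911)*(6869 - 32014) = 59263*(-25145) = -1490168135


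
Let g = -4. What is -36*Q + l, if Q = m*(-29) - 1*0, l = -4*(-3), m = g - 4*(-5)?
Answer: 16716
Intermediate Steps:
m = 16 (m = -4 - 4*(-5) = -4 + 20 = 16)
l = 12
Q = -464 (Q = 16*(-29) - 1*0 = -464 + 0 = -464)
-36*Q + l = -36*(-464) + 12 = 16704 + 12 = 16716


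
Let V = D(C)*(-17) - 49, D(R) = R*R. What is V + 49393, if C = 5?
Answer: 48919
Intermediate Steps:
D(R) = R**2
V = -474 (V = 5**2*(-17) - 49 = 25*(-17) - 49 = -425 - 49 = -474)
V + 49393 = -474 + 49393 = 48919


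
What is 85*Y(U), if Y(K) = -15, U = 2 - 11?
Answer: -1275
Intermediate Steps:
U = -9
85*Y(U) = 85*(-15) = -1275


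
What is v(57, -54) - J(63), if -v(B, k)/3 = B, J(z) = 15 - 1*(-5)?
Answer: -191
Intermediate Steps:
J(z) = 20 (J(z) = 15 + 5 = 20)
v(B, k) = -3*B
v(57, -54) - J(63) = -3*57 - 1*20 = -171 - 20 = -191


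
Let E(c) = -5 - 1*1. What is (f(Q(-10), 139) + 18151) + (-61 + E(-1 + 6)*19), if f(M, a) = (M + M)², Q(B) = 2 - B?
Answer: 18552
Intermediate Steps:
E(c) = -6 (E(c) = -5 - 1 = -6)
f(M, a) = 4*M² (f(M, a) = (2*M)² = 4*M²)
(f(Q(-10), 139) + 18151) + (-61 + E(-1 + 6)*19) = (4*(2 - 1*(-10))² + 18151) + (-61 - 6*19) = (4*(2 + 10)² + 18151) + (-61 - 114) = (4*12² + 18151) - 175 = (4*144 + 18151) - 175 = (576 + 18151) - 175 = 18727 - 175 = 18552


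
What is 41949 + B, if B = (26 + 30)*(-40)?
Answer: 39709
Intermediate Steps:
B = -2240 (B = 56*(-40) = -2240)
41949 + B = 41949 - 2240 = 39709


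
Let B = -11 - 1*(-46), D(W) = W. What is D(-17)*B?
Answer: -595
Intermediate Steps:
B = 35 (B = -11 + 46 = 35)
D(-17)*B = -17*35 = -595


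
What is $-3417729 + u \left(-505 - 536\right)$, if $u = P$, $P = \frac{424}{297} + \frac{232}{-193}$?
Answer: $- \frac{65307034019}{19107} \approx -3.418 \cdot 10^{6}$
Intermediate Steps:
$P = \frac{12928}{57321}$ ($P = 424 \cdot \frac{1}{297} + 232 \left(- \frac{1}{193}\right) = \frac{424}{297} - \frac{232}{193} = \frac{12928}{57321} \approx 0.22554$)
$u = \frac{12928}{57321} \approx 0.22554$
$-3417729 + u \left(-505 - 536\right) = -3417729 + \frac{12928 \left(-505 - 536\right)}{57321} = -3417729 + \frac{12928}{57321} \left(-1041\right) = -3417729 - \frac{4486016}{19107} = - \frac{65307034019}{19107}$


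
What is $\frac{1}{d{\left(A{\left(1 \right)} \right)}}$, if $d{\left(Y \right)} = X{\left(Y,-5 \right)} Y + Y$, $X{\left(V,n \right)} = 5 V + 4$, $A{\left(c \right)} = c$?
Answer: $\frac{1}{10} \approx 0.1$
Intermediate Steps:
$X{\left(V,n \right)} = 4 + 5 V$
$d{\left(Y \right)} = Y + Y \left(4 + 5 Y\right)$ ($d{\left(Y \right)} = \left(4 + 5 Y\right) Y + Y = Y \left(4 + 5 Y\right) + Y = Y + Y \left(4 + 5 Y\right)$)
$\frac{1}{d{\left(A{\left(1 \right)} \right)}} = \frac{1}{5 \cdot 1 \left(1 + 1\right)} = \frac{1}{5 \cdot 1 \cdot 2} = \frac{1}{10}$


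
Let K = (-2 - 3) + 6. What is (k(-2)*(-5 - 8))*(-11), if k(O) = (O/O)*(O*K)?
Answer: -286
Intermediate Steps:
K = 1 (K = -5 + 6 = 1)
k(O) = O (k(O) = (O/O)*(O*1) = 1*O = O)
(k(-2)*(-5 - 8))*(-11) = -2*(-5 - 8)*(-11) = -2*(-13)*(-11) = 26*(-11) = -286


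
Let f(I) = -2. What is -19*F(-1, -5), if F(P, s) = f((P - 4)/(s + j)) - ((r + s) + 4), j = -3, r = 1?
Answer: 38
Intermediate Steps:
F(P, s) = -7 - s (F(P, s) = -2 - ((1 + s) + 4) = -2 - (5 + s) = -2 + (-5 - s) = -7 - s)
-19*F(-1, -5) = -19*(-7 - 1*(-5)) = -19*(-7 + 5) = -19*(-2) = 38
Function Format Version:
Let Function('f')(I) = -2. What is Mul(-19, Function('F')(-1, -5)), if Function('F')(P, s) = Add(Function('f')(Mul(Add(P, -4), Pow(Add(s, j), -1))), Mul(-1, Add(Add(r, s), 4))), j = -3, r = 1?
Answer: 38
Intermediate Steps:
Function('F')(P, s) = Add(-7, Mul(-1, s)) (Function('F')(P, s) = Add(-2, Mul(-1, Add(Add(1, s), 4))) = Add(-2, Mul(-1, Add(5, s))) = Add(-2, Add(-5, Mul(-1, s))) = Add(-7, Mul(-1, s)))
Mul(-19, Function('F')(-1, -5)) = Mul(-19, Add(-7, Mul(-1, -5))) = Mul(-19, Add(-7, 5)) = Mul(-19, -2) = 38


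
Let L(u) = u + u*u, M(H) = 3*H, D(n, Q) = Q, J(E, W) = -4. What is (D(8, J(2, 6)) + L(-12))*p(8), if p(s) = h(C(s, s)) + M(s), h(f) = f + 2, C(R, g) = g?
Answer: 4352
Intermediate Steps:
h(f) = 2 + f
L(u) = u + u²
p(s) = 2 + 4*s (p(s) = (2 + s) + 3*s = 2 + 4*s)
(D(8, J(2, 6)) + L(-12))*p(8) = (-4 - 12*(1 - 12))*(2 + 4*8) = (-4 - 12*(-11))*(2 + 32) = (-4 + 132)*34 = 128*34 = 4352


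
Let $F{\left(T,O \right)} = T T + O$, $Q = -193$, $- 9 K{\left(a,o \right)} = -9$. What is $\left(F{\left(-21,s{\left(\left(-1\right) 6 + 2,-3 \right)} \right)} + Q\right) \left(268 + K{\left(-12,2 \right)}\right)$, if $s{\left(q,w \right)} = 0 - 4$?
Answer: $65636$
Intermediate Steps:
$K{\left(a,o \right)} = 1$ ($K{\left(a,o \right)} = \left(- \frac{1}{9}\right) \left(-9\right) = 1$)
$s{\left(q,w \right)} = -4$ ($s{\left(q,w \right)} = 0 - 4 = -4$)
$F{\left(T,O \right)} = O + T^{2}$ ($F{\left(T,O \right)} = T^{2} + O = O + T^{2}$)
$\left(F{\left(-21,s{\left(\left(-1\right) 6 + 2,-3 \right)} \right)} + Q\right) \left(268 + K{\left(-12,2 \right)}\right) = \left(\left(-4 + \left(-21\right)^{2}\right) - 193\right) \left(268 + 1\right) = \left(\left(-4 + 441\right) - 193\right) 269 = \left(437 - 193\right) 269 = 244 \cdot 269 = 65636$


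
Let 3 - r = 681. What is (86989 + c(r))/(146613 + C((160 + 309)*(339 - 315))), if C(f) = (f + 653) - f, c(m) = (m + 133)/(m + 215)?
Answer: 20138226/34092079 ≈ 0.59070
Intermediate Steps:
r = -678 (r = 3 - 1*681 = 3 - 681 = -678)
c(m) = (133 + m)/(215 + m)
C(f) = 653 (C(f) = (653 + f) - f = 653)
(86989 + c(r))/(146613 + C((160 + 309)*(339 - 315))) = (86989 + (133 - 678)/(215 - 678))/(146613 + 653) = (86989 - 545/(-463))/147266 = (86989 - 1/463*(-545))*(1/147266) = (86989 + 545/463)*(1/147266) = (40276452/463)*(1/147266) = 20138226/34092079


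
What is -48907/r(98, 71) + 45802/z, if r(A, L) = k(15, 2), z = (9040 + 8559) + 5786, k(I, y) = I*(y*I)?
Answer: -74871953/701550 ≈ -106.72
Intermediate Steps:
k(I, y) = y*I**2 (k(I, y) = I*(I*y) = y*I**2)
z = 23385 (z = 17599 + 5786 = 23385)
r(A, L) = 450 (r(A, L) = 2*15**2 = 2*225 = 450)
-48907/r(98, 71) + 45802/z = -48907/450 + 45802/23385 = -74871953/701550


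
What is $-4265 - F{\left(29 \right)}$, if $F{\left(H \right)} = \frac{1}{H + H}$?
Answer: $- \frac{247371}{58} \approx -4265.0$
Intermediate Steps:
$F{\left(H \right)} = \frac{1}{2 H}$
$-4265 - F{\left(29 \right)} = -4265 - \frac{1}{2 \cdot 29} = -4265 - \frac{1}{2} \cdot \frac{1}{29} = -4265 - \frac{1}{58} = - \frac{247371}{58}$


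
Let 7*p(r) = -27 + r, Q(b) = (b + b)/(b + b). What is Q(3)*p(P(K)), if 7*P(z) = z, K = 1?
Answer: -188/49 ≈ -3.8367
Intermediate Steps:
P(z) = z/7
Q(b) = 1 (Q(b) = (2*b)/((2*b)) = (2*b)*(1/(2*b)) = 1)
p(r) = -27/7 + r/7 (p(r) = (-27 + r)/7 = -27/7 + r/7)
Q(3)*p(P(K)) = 1*(-27/7 + ((⅐)*1)/7) = 1*(-27/7 + (⅐)*(⅐)) = 1*(-27/7 + 1/49) = 1*(-188/49) = -188/49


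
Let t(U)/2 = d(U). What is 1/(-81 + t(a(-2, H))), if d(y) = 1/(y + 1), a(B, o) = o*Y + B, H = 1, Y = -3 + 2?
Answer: -1/82 ≈ -0.012195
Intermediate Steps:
Y = -1
a(B, o) = B - o (a(B, o) = o*(-1) + B = -o + B = B - o)
d(y) = 1/(1 + y)
t(U) = 2/(1 + U)
1/(-81 + t(a(-2, H))) = 1/(-81 + 2/(1 + (-2 - 1*1))) = 1/(-81 + 2/(1 + (-2 - 1))) = 1/(-81 + 2/(1 - 3)) = 1/(-81 + 2/(-2)) = 1/(-81 + 2*(-1/2)) = 1/(-81 - 1) = 1/(-82) = -1/82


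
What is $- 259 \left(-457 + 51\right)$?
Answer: $105154$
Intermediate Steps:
$- 259 \left(-457 + 51\right) = \left(-259\right) \left(-406\right) = 105154$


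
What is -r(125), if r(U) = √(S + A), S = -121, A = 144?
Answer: -√23 ≈ -4.7958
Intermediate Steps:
r(U) = √23 (r(U) = √(-121 + 144) = √23)
-r(125) = -√23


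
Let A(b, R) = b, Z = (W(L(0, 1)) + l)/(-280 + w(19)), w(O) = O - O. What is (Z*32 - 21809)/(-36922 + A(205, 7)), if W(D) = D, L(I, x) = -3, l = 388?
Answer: 21853/36717 ≈ 0.59517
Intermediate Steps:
w(O) = 0
Z = -11/8 (Z = (-3 + 388)/(-280 + 0) = 385/(-280) = 385*(-1/280) = -11/8 ≈ -1.3750)
(Z*32 - 21809)/(-36922 + A(205, 7)) = (-11/8*32 - 21809)/(-36922 + 205) = (-44 - 21809)/(-36717) = -21853*(-1/36717) = 21853/36717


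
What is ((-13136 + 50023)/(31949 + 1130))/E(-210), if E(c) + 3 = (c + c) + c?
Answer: -36887/20939007 ≈ -0.0017616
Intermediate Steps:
E(c) = -3 + 3*c (E(c) = -3 + ((c + c) + c) = -3 + (2*c + c) = -3 + 3*c)
((-13136 + 50023)/(31949 + 1130))/E(-210) = ((-13136 + 50023)/(31949 + 1130))/(-3 + 3*(-210)) = (36887/33079)/(-3 - 630) = (36887*(1/33079))/(-633) = (36887/33079)*(-1/633) = -36887/20939007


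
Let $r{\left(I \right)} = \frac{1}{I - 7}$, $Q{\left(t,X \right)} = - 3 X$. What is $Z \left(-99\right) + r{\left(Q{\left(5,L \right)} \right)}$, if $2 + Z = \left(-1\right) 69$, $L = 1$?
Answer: $\frac{70289}{10} \approx 7028.9$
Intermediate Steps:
$r{\left(I \right)} = \frac{1}{-7 + I}$
$Z = -71$ ($Z = -2 - 69 = -71$)
$Z \left(-99\right) + r{\left(Q{\left(5,L \right)} \right)} = \left(-71\right) \left(-99\right) + \frac{1}{-7 - 3} = 7029 + \frac{1}{-7 - 3} = 7029 + \frac{1}{-10} = 7029 - \frac{1}{10} = \frac{70289}{10}$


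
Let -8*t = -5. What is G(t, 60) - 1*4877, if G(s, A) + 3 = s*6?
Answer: -19505/4 ≈ -4876.3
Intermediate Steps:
t = 5/8 (t = -⅛*(-5) = 5/8 ≈ 0.62500)
G(s, A) = -3 + 6*s (G(s, A) = -3 + s*6 = -3 + 6*s)
G(t, 60) - 1*4877 = (-3 + 6*(5/8)) - 1*4877 = (-3 + 15/4) - 4877 = ¾ - 4877 = -19505/4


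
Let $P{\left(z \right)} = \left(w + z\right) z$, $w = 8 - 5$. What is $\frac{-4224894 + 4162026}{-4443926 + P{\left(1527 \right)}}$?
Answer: $\frac{15717}{526904} \approx 0.029829$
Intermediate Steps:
$w = 3$ ($w = 8 - 5 = 3$)
$P{\left(z \right)} = z \left(3 + z\right)$ ($P{\left(z \right)} = \left(3 + z\right) z = z \left(3 + z\right)$)
$\frac{-4224894 + 4162026}{-4443926 + P{\left(1527 \right)}} = \frac{-4224894 + 4162026}{-4443926 + 1527 \left(3 + 1527\right)} = - \frac{62868}{-4443926 + 1527 \cdot 1530} = - \frac{62868}{-4443926 + 2336310} = - \frac{62868}{-2107616} = \left(-62868\right) \left(- \frac{1}{2107616}\right) = \frac{15717}{526904}$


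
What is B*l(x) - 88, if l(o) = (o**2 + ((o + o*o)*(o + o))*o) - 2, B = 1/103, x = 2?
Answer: -9014/103 ≈ -87.515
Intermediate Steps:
B = 1/103 ≈ 0.0097087
l(o) = -2 + o**2 + 2*o**2*(o + o**2) (l(o) = (o**2 + ((o + o**2)*(2*o))*o) - 2 = (o**2 + (2*o*(o + o**2))*o) - 2 = (o**2 + 2*o**2*(o + o**2)) - 2 = -2 + o**2 + 2*o**2*(o + o**2))
B*l(x) - 88 = (-2 + 2**2 + 2*2**3 + 2*2**4)/103 - 88 = (-2 + 4 + 2*8 + 2*16)/103 - 88 = (-2 + 4 + 16 + 32)/103 - 88 = (1/103)*50 - 88 = 50/103 - 88 = -9014/103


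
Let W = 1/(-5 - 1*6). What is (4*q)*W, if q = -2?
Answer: 8/11 ≈ 0.72727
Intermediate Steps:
W = -1/11 (W = 1/(-5 - 6) = 1/(-11) = -1/11 ≈ -0.090909)
(4*q)*W = (4*(-2))*(-1/11) = -8*(-1/11) = 8/11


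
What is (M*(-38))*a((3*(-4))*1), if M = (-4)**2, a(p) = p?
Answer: 7296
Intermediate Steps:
M = 16
(M*(-38))*a((3*(-4))*1) = (16*(-38))*((3*(-4))*1) = -(-7296) = -608*(-12) = 7296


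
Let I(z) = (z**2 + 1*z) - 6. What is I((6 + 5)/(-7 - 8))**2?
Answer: 1943236/50625 ≈ 38.385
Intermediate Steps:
I(z) = -6 + z + z**2 (I(z) = (z**2 + z) - 6 = (z + z**2) - 6 = -6 + z + z**2)
I((6 + 5)/(-7 - 8))**2 = (-6 + (6 + 5)/(-7 - 8) + ((6 + 5)/(-7 - 8))**2)**2 = (-6 + 11/(-15) + (11/(-15))**2)**2 = (-6 + 11*(-1/15) + (11*(-1/15))**2)**2 = (-6 - 11/15 + (-11/15)**2)**2 = (-6 - 11/15 + 121/225)**2 = (-1394/225)**2 = 1943236/50625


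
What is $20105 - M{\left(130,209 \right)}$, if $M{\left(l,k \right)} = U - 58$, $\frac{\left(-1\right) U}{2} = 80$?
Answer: $20323$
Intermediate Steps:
$U = -160$ ($U = \left(-2\right) 80 = -160$)
$M{\left(l,k \right)} = -218$ ($M{\left(l,k \right)} = -160 - 58 = -218$)
$20105 - M{\left(130,209 \right)} = 20105 - -218 = 20105 + 218 = 20323$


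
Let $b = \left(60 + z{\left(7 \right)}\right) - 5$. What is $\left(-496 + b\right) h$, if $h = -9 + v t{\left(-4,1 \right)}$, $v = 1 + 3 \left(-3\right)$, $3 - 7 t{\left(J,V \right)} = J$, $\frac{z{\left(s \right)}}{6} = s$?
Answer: $6783$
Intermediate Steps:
$z{\left(s \right)} = 6 s$
$t{\left(J,V \right)} = \frac{3}{7} - \frac{J}{7}$
$b = 97$ ($b = \left(60 + 6 \cdot 7\right) - 5 = \left(60 + 42\right) - 5 = 102 - 5 = 97$)
$v = -8$ ($v = 1 - 9 = -8$)
$h = -17$ ($h = -9 - 8 \left(\frac{3}{7} - - \frac{4}{7}\right) = -9 - 8 \left(\frac{3}{7} + \frac{4}{7}\right) = -9 - 8 = -17$)
$\left(-496 + b\right) h = \left(-496 + 97\right) \left(-17\right) = \left(-399\right) \left(-17\right) = 6783$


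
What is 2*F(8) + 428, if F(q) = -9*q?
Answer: 284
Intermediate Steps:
2*F(8) + 428 = 2*(-9*8) + 428 = 2*(-72) + 428 = -144 + 428 = 284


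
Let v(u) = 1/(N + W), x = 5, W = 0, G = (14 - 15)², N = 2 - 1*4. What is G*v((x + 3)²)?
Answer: -½ ≈ -0.50000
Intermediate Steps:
N = -2 (N = 2 - 4 = -2)
G = 1 (G = (-1)² = 1)
v(u) = -½ (v(u) = 1/(-2 + 0) = 1/(-2) = -½)
G*v((x + 3)²) = 1*(-½) = -½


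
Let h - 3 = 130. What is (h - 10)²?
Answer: 15129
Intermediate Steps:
h = 133 (h = 3 + 130 = 133)
(h - 10)² = (133 - 10)² = 123² = 15129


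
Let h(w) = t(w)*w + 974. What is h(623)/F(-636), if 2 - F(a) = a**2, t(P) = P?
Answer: -389103/404494 ≈ -0.96195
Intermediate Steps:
F(a) = 2 - a**2
h(w) = 974 + w**2 (h(w) = w*w + 974 = w**2 + 974 = 974 + w**2)
h(623)/F(-636) = (974 + 623**2)/(2 - 1*(-636)**2) = (974 + 388129)/(2 - 1*404496) = 389103/(2 - 404496) = 389103/(-404494) = 389103*(-1/404494) = -389103/404494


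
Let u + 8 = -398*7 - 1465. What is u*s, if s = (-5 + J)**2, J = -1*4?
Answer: -344979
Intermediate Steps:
J = -4
s = 81 (s = (-5 - 4)**2 = (-9)**2 = 81)
u = -4259 (u = -8 + (-398*7 - 1465) = -8 + (-2786 - 1465) = -8 - 4251 = -4259)
u*s = -4259*81 = -344979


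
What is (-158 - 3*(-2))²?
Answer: 23104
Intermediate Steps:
(-158 - 3*(-2))² = (-158 + 6)² = (-152)² = 23104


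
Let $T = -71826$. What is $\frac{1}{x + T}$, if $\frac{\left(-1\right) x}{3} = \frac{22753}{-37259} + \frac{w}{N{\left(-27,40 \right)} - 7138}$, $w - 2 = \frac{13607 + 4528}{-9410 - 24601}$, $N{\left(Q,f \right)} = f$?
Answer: $- \frac{333136966526}{23927285239669313} \approx -1.3923 \cdot 10^{-5}$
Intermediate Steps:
$w = \frac{5543}{3779}$ ($w = 2 + \frac{13607 + 4528}{-9410 - 24601} = 2 + \frac{18135}{-34011} = 2 + 18135 \left(- \frac{1}{34011}\right) = 2 - \frac{2015}{3779} = \frac{5543}{3779} \approx 1.4668$)
$x = \frac{610518027163}{333136966526}$ ($x = - 3 \left(\frac{22753}{-37259} + \frac{5543}{3779 \left(40 - 7138\right)}\right) = - 3 \left(22753 \left(- \frac{1}{37259}\right) + \frac{5543}{3779 \left(-7098\right)}\right) = - 3 \left(- \frac{22753}{37259} + \frac{5543}{3779} \left(- \frac{1}{7098}\right)\right) = - 3 \left(- \frac{22753}{37259} - \frac{5543}{26823342}\right) = \left(-3\right) \left(- \frac{610518027163}{999410899578}\right) = \frac{610518027163}{333136966526} \approx 1.8326$)
$\frac{1}{x + T} = \frac{1}{\frac{610518027163}{333136966526} - 71826} = \frac{1}{- \frac{23927285239669313}{333136966526}} = - \frac{333136966526}{23927285239669313}$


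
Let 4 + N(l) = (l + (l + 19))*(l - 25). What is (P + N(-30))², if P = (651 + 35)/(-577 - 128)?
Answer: 2516249340361/497025 ≈ 5.0626e+6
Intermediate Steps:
P = -686/705 (P = 686/(-705) = 686*(-1/705) = -686/705 ≈ -0.97305)
N(l) = -4 + (-25 + l)*(19 + 2*l) (N(l) = -4 + (l + (l + 19))*(l - 25) = -4 + (l + (19 + l))*(-25 + l) = -4 + (19 + 2*l)*(-25 + l) = -4 + (-25 + l)*(19 + 2*l))
(P + N(-30))² = (-686/705 + (-479 - 31*(-30) + 2*(-30)²))² = (-686/705 + (-479 + 930 + 2*900))² = (-686/705 + (-479 + 930 + 1800))² = (-686/705 + 2251)² = (1586269/705)² = 2516249340361/497025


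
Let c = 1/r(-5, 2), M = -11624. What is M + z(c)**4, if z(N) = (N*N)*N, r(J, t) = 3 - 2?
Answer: -11623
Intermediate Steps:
r(J, t) = 1
c = 1 (c = 1/1 = 1)
z(N) = N**3 (z(N) = N**2*N = N**3)
M + z(c)**4 = -11624 + (1**3)**4 = -11624 + 1**4 = -11624 + 1 = -11623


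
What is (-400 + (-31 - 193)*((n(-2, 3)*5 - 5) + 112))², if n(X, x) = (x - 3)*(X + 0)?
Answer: 593799424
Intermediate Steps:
n(X, x) = X*(-3 + x) (n(X, x) = (-3 + x)*X = X*(-3 + x))
(-400 + (-31 - 193)*((n(-2, 3)*5 - 5) + 112))² = (-400 + (-31 - 193)*((-2*(-3 + 3)*5 - 5) + 112))² = (-400 - 224*((-2*0*5 - 5) + 112))² = (-400 - 224*((0*5 - 5) + 112))² = (-400 - 224*((0 - 5) + 112))² = (-400 - 224*(-5 + 112))² = (-400 - 224*107)² = (-400 - 23968)² = (-24368)² = 593799424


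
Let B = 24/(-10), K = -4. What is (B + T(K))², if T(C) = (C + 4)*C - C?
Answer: 64/25 ≈ 2.5600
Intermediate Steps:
T(C) = -C + C*(4 + C) (T(C) = (4 + C)*C - C = C*(4 + C) - C = -C + C*(4 + C))
B = -12/5 (B = 24*(-⅒) = -12/5 ≈ -2.4000)
(B + T(K))² = (-12/5 - 4*(3 - 4))² = (-12/5 - 4*(-1))² = (-12/5 + 4)² = (8/5)² = 64/25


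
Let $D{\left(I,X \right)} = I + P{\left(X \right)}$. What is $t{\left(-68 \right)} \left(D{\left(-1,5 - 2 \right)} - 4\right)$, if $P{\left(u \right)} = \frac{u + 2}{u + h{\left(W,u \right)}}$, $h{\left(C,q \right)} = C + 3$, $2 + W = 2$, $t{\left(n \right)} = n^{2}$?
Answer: $- \frac{57800}{3} \approx -19267.0$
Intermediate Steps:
$W = 0$ ($W = -2 + 2 = 0$)
$h{\left(C,q \right)} = 3 + C$
$P{\left(u \right)} = \frac{2 + u}{3 + u}$ ($P{\left(u \right)} = \frac{u + 2}{u + \left(3 + 0\right)} = \frac{2 + u}{u + 3} = \frac{2 + u}{3 + u}$)
$D{\left(I,X \right)} = I + \frac{2 + X}{3 + X}$
$t{\left(-68 \right)} \left(D{\left(-1,5 - 2 \right)} - 4\right) = \left(-68\right)^{2} \left(\frac{2 + \left(5 - 2\right) - \left(3 + \left(5 - 2\right)\right)}{3 + \left(5 - 2\right)} - 4\right) = 4624 \left(\frac{2 + 3 - \left(3 + 3\right)}{3 + 3} - 4\right) = 4624 \left(\frac{2 + 3 - 6}{6} - 4\right) = 4624 \left(\frac{1}{6} \left(-1\right) - 4\right) = 4624 \left(- \frac{1}{6} - 4\right) = 4624 \left(- \frac{25}{6}\right) = - \frac{57800}{3}$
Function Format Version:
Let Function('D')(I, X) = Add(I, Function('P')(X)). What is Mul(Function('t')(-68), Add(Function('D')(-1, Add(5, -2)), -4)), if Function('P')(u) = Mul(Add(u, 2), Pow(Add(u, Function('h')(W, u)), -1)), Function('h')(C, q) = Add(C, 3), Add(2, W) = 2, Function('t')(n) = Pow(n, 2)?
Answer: Rational(-57800, 3) ≈ -19267.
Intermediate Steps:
W = 0 (W = Add(-2, 2) = 0)
Function('h')(C, q) = Add(3, C)
Function('P')(u) = Mul(Pow(Add(3, u), -1), Add(2, u)) (Function('P')(u) = Mul(Add(u, 2), Pow(Add(u, Add(3, 0)), -1)) = Mul(Add(2, u), Pow(Add(u, 3), -1)) = Mul(Add(2, u), Pow(Add(3, u), -1)) = Mul(Pow(Add(3, u), -1), Add(2, u)))
Function('D')(I, X) = Add(I, Mul(Pow(Add(3, X), -1), Add(2, X)))
Mul(Function('t')(-68), Add(Function('D')(-1, Add(5, -2)), -4)) = Mul(Pow(-68, 2), Add(Mul(Pow(Add(3, Add(5, -2)), -1), Add(2, Add(5, -2), Mul(-1, Add(3, Add(5, -2))))), -4)) = Mul(4624, Add(Mul(Pow(Add(3, 3), -1), Add(2, 3, Mul(-1, Add(3, 3)))), -4)) = Mul(4624, Add(Mul(Pow(6, -1), Add(2, 3, Mul(-1, 6))), -4)) = Mul(4624, Add(Mul(Rational(1, 6), Add(2, 3, -6)), -4)) = Mul(4624, Add(Mul(Rational(1, 6), -1), -4)) = Mul(4624, Add(Rational(-1, 6), -4)) = Mul(4624, Rational(-25, 6)) = Rational(-57800, 3)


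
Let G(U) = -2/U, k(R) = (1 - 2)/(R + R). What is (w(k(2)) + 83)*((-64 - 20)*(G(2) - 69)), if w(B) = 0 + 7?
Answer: 529200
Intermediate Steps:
k(R) = -1/(2*R)
w(B) = 7
(w(k(2)) + 83)*((-64 - 20)*(G(2) - 69)) = (7 + 83)*((-64 - 20)*(-2/2 - 69)) = 90*(-84*(-2*½ - 69)) = 90*(-84*(-1 - 69)) = 90*(-84*(-70)) = 90*5880 = 529200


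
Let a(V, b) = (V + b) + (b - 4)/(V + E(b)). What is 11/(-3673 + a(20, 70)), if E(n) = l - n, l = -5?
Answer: -55/17921 ≈ -0.0030690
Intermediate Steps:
E(n) = -5 - n
a(V, b) = V + b + (-4 + b)/(-5 + V - b) (a(V, b) = (V + b) + (b - 4)/(V + (-5 - b)) = (V + b) + (-4 + b)/(-5 + V - b) = V + b + (-4 + b)/(-5 + V - b))
11/(-3673 + a(20, 70)) = 11/(-3673 + (4 + 70² - 1*20² + 4*70 + 5*20)/(5 + 70 - 1*20)) = 11/(-3673 + (4 + 4900 - 1*400 + 280 + 100)/(5 + 70 - 20)) = 11/(-3673 + (4 + 4900 - 400 + 280 + 100)/55) = 11/(-3673 + (1/55)*4884) = 11/(-3673 + 444/5) = 11/(-17921/5) = -5/17921*11 = -55/17921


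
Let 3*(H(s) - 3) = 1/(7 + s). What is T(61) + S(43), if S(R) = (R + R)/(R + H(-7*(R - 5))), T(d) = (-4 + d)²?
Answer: 116189331/35741 ≈ 3250.9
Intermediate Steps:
H(s) = 3 + 1/(3*(7 + s))
S(R) = 2*R/(R + (379 - 63*R)/(3*(42 - 7*R))) (S(R) = (R + R)/(R + (64 + 9*(-7*(R - 5)))/(3*(7 - 7*(R - 5)))) = (2*R)/(R + (64 + 9*(-7*(-5 + R)))/(3*(7 - 7*(-5 + R)))) = (2*R)/(R + (64 + 9*(35 - 7*R))/(3*(7 + (35 - 7*R)))) = (2*R)/(R + (64 + (315 - 63*R))/(3*(42 - 7*R))) = (2*R)/(R + (379 - 63*R)/(3*(42 - 7*R))) = 2*R/(R + (379 - 63*R)/(3*(42 - 7*R))))
T(61) + S(43) = (-4 + 61)² + 42*43*(-6 + 43)/(-379 - 63*43 + 21*43²) = 57² + 42*43*37/(-379 - 2709 + 21*1849) = 3249 + 42*43*37/(-379 - 2709 + 38829) = 3249 + 42*43*37/35741 = 3249 + 42*43*(1/35741)*37 = 3249 + 66822/35741 = 116189331/35741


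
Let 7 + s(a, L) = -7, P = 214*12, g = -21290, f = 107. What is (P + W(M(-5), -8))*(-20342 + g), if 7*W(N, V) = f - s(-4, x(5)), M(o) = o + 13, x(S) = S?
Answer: -753414304/7 ≈ -1.0763e+8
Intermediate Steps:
P = 2568
s(a, L) = -14 (s(a, L) = -7 - 7 = -14)
M(o) = 13 + o
W(N, V) = 121/7 (W(N, V) = (107 - 1*(-14))/7 = (107 + 14)/7 = (⅐)*121 = 121/7)
(P + W(M(-5), -8))*(-20342 + g) = (2568 + 121/7)*(-20342 - 21290) = (18097/7)*(-41632) = -753414304/7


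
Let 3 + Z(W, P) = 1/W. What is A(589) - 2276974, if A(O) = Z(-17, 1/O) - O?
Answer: -38718623/17 ≈ -2.2776e+6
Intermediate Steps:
Z(W, P) = -3 + 1/W
A(O) = -52/17 - O (A(O) = (-3 + 1/(-17)) - O = (-3 - 1/17) - O = -52/17 - O)
A(589) - 2276974 = (-52/17 - 1*589) - 2276974 = (-52/17 - 589) - 2276974 = -10065/17 - 2276974 = -38718623/17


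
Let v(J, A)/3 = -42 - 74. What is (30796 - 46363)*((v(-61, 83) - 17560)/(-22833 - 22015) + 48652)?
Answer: -8491653742467/11212 ≈ -7.5737e+8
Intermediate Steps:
v(J, A) = -348 (v(J, A) = 3*(-42 - 74) = 3*(-116) = -348)
(30796 - 46363)*((v(-61, 83) - 17560)/(-22833 - 22015) + 48652) = (30796 - 46363)*((-348 - 17560)/(-22833 - 22015) + 48652) = -15567*(-17908/(-44848) + 48652) = -15567*(-17908*(-1/44848) + 48652) = -15567*(4477/11212 + 48652) = -15567*545490701/11212 = -8491653742467/11212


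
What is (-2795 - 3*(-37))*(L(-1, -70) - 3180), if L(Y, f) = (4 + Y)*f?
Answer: 9098760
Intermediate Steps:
L(Y, f) = f*(4 + Y)
(-2795 - 3*(-37))*(L(-1, -70) - 3180) = (-2795 - 3*(-37))*(-70*(4 - 1) - 3180) = (-2795 + 111)*(-70*3 - 3180) = -2684*(-210 - 3180) = -2684*(-3390) = 9098760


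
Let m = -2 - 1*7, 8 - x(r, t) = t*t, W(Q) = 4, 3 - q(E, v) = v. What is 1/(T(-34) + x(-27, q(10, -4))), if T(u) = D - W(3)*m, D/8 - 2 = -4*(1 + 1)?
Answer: -1/53 ≈ -0.018868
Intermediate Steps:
q(E, v) = 3 - v
x(r, t) = 8 - t² (x(r, t) = 8 - t*t = 8 - t²)
m = -9 (m = -2 - 7 = -9)
D = -48 (D = 16 + 8*(-4*(1 + 1)) = 16 + 8*(-4*2) = 16 + 8*(-8) = 16 - 64 = -48)
T(u) = -12 (T(u) = -48 - 4*(-9) = -48 - 1*(-36) = -48 + 36 = -12)
1/(T(-34) + x(-27, q(10, -4))) = 1/(-12 + (8 - (3 - 1*(-4))²)) = 1/(-12 + (8 - (3 + 4)²)) = 1/(-12 + (8 - 1*7²)) = 1/(-12 + (8 - 1*49)) = 1/(-12 + (8 - 49)) = 1/(-12 - 41) = 1/(-53) = -1/53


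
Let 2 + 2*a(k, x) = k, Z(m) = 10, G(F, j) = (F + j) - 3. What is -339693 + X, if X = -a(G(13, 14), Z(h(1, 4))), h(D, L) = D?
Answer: -339704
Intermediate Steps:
G(F, j) = -3 + F + j
a(k, x) = -1 + k/2
X = -11 (X = -(-1 + (-3 + 13 + 14)/2) = -(-1 + (1/2)*24) = -(-1 + 12) = -1*11 = -11)
-339693 + X = -339693 - 11 = -339704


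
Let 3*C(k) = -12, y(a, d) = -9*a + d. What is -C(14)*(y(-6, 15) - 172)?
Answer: -412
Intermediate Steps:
y(a, d) = d - 9*a
C(k) = -4 (C(k) = (⅓)*(-12) = -4)
-C(14)*(y(-6, 15) - 172) = -(-4)*((15 - 9*(-6)) - 172) = -(-4)*((15 + 54) - 172) = -(-4)*(69 - 172) = -(-4)*(-103) = -1*412 = -412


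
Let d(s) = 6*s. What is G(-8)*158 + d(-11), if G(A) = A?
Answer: -1330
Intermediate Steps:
G(-8)*158 + d(-11) = -8*158 + 6*(-11) = -1264 - 66 = -1330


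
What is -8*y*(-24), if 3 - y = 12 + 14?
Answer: -4416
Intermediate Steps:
y = -23 (y = 3 - (12 + 14) = 3 - 1*26 = 3 - 26 = -23)
-8*y*(-24) = -8*(-23)*(-24) = 184*(-24) = -4416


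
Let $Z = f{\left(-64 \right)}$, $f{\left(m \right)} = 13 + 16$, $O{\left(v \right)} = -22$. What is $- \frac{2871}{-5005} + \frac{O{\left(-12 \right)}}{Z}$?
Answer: $- \frac{2441}{13195} \approx -0.18499$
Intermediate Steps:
$f{\left(m \right)} = 29$
$Z = 29$
$- \frac{2871}{-5005} + \frac{O{\left(-12 \right)}}{Z} = - \frac{2871}{-5005} - \frac{22}{29} = \left(-2871\right) \left(- \frac{1}{5005}\right) - \frac{22}{29} = \frac{261}{455} - \frac{22}{29} = - \frac{2441}{13195}$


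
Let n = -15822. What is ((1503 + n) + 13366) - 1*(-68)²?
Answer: -5577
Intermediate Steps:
((1503 + n) + 13366) - 1*(-68)² = ((1503 - 15822) + 13366) - 1*(-68)² = (-14319 + 13366) - 1*4624 = -953 - 4624 = -5577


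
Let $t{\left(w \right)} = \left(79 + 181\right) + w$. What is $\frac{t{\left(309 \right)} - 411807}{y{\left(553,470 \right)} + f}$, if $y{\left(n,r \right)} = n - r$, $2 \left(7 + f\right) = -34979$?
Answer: $\frac{822476}{34827} \approx 23.616$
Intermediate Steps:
$f = - \frac{34993}{2}$ ($f = -7 + \frac{1}{2} \left(-34979\right) = -7 - \frac{34979}{2} = - \frac{34993}{2} \approx -17497.0$)
$t{\left(w \right)} = 260 + w$
$\frac{t{\left(309 \right)} - 411807}{y{\left(553,470 \right)} + f} = \frac{\left(260 + 309\right) - 411807}{\left(553 - 470\right) - \frac{34993}{2}} = \frac{569 - 411807}{\left(553 - 470\right) - \frac{34993}{2}} = - \frac{411238}{83 - \frac{34993}{2}} = - \frac{411238}{- \frac{34827}{2}} = \left(-411238\right) \left(- \frac{2}{34827}\right) = \frac{822476}{34827}$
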